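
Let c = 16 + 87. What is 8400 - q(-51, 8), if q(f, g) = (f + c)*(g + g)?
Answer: 7568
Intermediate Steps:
c = 103
q(f, g) = 2*g*(103 + f) (q(f, g) = (f + 103)*(g + g) = (103 + f)*(2*g) = 2*g*(103 + f))
8400 - q(-51, 8) = 8400 - 2*8*(103 - 51) = 8400 - 2*8*52 = 8400 - 1*832 = 8400 - 832 = 7568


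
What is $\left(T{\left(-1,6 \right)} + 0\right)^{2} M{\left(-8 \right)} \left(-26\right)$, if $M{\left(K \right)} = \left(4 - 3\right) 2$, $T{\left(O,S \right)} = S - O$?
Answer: $-2548$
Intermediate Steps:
$M{\left(K \right)} = 2$ ($M{\left(K \right)} = 1 \cdot 2 = 2$)
$\left(T{\left(-1,6 \right)} + 0\right)^{2} M{\left(-8 \right)} \left(-26\right) = \left(\left(6 - -1\right) + 0\right)^{2} \cdot 2 \left(-26\right) = \left(\left(6 + 1\right) + 0\right)^{2} \cdot 2 \left(-26\right) = \left(7 + 0\right)^{2} \cdot 2 \left(-26\right) = 7^{2} \cdot 2 \left(-26\right) = 49 \cdot 2 \left(-26\right) = 98 \left(-26\right) = -2548$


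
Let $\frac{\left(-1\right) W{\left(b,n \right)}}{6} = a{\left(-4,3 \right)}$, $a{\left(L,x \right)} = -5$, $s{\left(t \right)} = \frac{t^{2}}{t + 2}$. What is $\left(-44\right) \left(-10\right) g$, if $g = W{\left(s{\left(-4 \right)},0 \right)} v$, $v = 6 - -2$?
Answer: $105600$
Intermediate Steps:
$s{\left(t \right)} = \frac{t^{2}}{2 + t}$
$v = 8$ ($v = 6 + 2 = 8$)
$W{\left(b,n \right)} = 30$ ($W{\left(b,n \right)} = \left(-6\right) \left(-5\right) = 30$)
$g = 240$ ($g = 30 \cdot 8 = 240$)
$\left(-44\right) \left(-10\right) g = \left(-44\right) \left(-10\right) 240 = 440 \cdot 240 = 105600$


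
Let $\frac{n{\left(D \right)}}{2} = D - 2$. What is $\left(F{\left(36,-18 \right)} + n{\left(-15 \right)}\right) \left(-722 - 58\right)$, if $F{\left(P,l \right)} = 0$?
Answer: $26520$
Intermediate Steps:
$n{\left(D \right)} = -4 + 2 D$ ($n{\left(D \right)} = 2 \left(D - 2\right) = 2 \left(-2 + D\right) = -4 + 2 D$)
$\left(F{\left(36,-18 \right)} + n{\left(-15 \right)}\right) \left(-722 - 58\right) = \left(0 + \left(-4 + 2 \left(-15\right)\right)\right) \left(-722 - 58\right) = \left(0 - 34\right) \left(-722 - 58\right) = \left(0 - 34\right) \left(-780\right) = \left(-34\right) \left(-780\right) = 26520$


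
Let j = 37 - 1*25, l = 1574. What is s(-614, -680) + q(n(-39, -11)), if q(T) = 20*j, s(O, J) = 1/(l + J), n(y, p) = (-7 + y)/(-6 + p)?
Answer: 214561/894 ≈ 240.00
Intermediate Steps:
j = 12 (j = 37 - 25 = 12)
n(y, p) = (-7 + y)/(-6 + p)
s(O, J) = 1/(1574 + J)
q(T) = 240 (q(T) = 20*12 = 240)
s(-614, -680) + q(n(-39, -11)) = 1/(1574 - 680) + 240 = 1/894 + 240 = 214561/894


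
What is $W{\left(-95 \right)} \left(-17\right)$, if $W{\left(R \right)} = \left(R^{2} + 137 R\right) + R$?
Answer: $69445$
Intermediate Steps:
$W{\left(R \right)} = R^{2} + 138 R$
$W{\left(-95 \right)} \left(-17\right) = - 95 \left(138 - 95\right) \left(-17\right) = \left(-95\right) 43 \left(-17\right) = \left(-4085\right) \left(-17\right) = 69445$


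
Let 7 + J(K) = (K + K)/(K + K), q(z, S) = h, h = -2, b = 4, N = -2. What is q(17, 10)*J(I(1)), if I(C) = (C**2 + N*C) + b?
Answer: 12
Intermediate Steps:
I(C) = 4 + C**2 - 2*C (I(C) = (C**2 - 2*C) + 4 = 4 + C**2 - 2*C)
q(z, S) = -2
J(K) = -6 (J(K) = -7 + (K + K)/(K + K) = -7 + (2*K)/((2*K)) = -7 + (2*K)*(1/(2*K)) = -7 + 1 = -6)
q(17, 10)*J(I(1)) = -2*(-6) = 12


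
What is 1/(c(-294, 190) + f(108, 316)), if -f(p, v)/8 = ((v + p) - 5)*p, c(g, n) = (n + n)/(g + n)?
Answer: -26/9412511 ≈ -2.7623e-6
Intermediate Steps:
c(g, n) = 2*n/(g + n) (c(g, n) = (2*n)/(g + n) = 2*n/(g + n))
f(p, v) = -8*p*(-5 + p + v) (f(p, v) = -8*((v + p) - 5)*p = -8*((p + v) - 5)*p = -8*(-5 + p + v)*p = -8*p*(-5 + p + v))
1/(c(-294, 190) + f(108, 316)) = 1/(2*190/(-294 + 190) + 8*108*(5 - 1*108 - 1*316)) = 1/(2*190/(-104) + 8*108*(5 - 108 - 316)) = 1/(2*190*(-1/104) + 8*108*(-419)) = 1/(-95/26 - 362016) = 1/(-9412511/26) = -26/9412511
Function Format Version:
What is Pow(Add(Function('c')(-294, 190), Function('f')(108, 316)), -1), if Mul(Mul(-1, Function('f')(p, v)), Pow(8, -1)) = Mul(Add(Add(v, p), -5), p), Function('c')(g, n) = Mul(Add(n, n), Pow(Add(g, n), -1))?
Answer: Rational(-26, 9412511) ≈ -2.7623e-6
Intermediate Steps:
Function('c')(g, n) = Mul(2, n, Pow(Add(g, n), -1)) (Function('c')(g, n) = Mul(Mul(2, n), Pow(Add(g, n), -1)) = Mul(2, n, Pow(Add(g, n), -1)))
Function('f')(p, v) = Mul(-8, p, Add(-5, p, v)) (Function('f')(p, v) = Mul(-8, Mul(Add(Add(v, p), -5), p)) = Mul(-8, Mul(Add(Add(p, v), -5), p)) = Mul(-8, Mul(Add(-5, p, v), p)) = Mul(-8, Mul(p, Add(-5, p, v))) = Mul(-8, p, Add(-5, p, v)))
Pow(Add(Function('c')(-294, 190), Function('f')(108, 316)), -1) = Pow(Add(Mul(2, 190, Pow(Add(-294, 190), -1)), Mul(8, 108, Add(5, Mul(-1, 108), Mul(-1, 316)))), -1) = Pow(Add(Mul(2, 190, Pow(-104, -1)), Mul(8, 108, Add(5, -108, -316))), -1) = Pow(Add(Mul(2, 190, Rational(-1, 104)), Mul(8, 108, -419)), -1) = Pow(Add(Rational(-95, 26), -362016), -1) = Pow(Rational(-9412511, 26), -1) = Rational(-26, 9412511)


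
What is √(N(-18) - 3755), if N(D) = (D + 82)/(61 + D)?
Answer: I*√6940243/43 ≈ 61.266*I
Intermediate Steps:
N(D) = (82 + D)/(61 + D)
√(N(-18) - 3755) = √((82 - 18)/(61 - 18) - 3755) = √(64/43 - 3755) = √(-161401/43) = I*√6940243/43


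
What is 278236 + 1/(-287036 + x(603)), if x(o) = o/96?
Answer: 2555584026404/9184951 ≈ 2.7824e+5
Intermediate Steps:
x(o) = o/96 (x(o) = o*(1/96) = o/96)
278236 + 1/(-287036 + x(603)) = 278236 + 1/(-287036 + (1/96)*603) = 278236 + 1/(-287036 + 201/32) = 278236 + 1/(-9184951/32) = 278236 - 32/9184951 = 2555584026404/9184951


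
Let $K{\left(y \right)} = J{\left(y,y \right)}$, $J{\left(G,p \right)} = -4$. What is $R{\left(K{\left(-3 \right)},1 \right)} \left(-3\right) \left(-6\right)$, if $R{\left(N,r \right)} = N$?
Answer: $-72$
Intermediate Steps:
$K{\left(y \right)} = -4$
$R{\left(K{\left(-3 \right)},1 \right)} \left(-3\right) \left(-6\right) = \left(-4\right) \left(-3\right) \left(-6\right) = 12 \left(-6\right) = -72$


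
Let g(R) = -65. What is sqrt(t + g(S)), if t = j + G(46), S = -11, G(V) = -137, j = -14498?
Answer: 70*I*sqrt(3) ≈ 121.24*I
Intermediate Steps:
t = -14635 (t = -14498 - 137 = -14635)
sqrt(t + g(S)) = sqrt(-14635 - 65) = sqrt(-14700) = 70*I*sqrt(3)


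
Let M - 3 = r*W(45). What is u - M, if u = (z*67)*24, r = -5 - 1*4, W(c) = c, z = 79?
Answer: 127434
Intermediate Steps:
r = -9 (r = -5 - 4 = -9)
u = 127032 (u = (79*67)*24 = 5293*24 = 127032)
M = -402 (M = 3 - 9*45 = 3 - 405 = -402)
u - M = 127032 - 1*(-402) = 127032 + 402 = 127434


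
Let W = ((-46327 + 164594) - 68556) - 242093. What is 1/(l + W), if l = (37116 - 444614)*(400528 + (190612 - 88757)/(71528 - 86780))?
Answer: -7626/1244653415557681 ≈ -6.1270e-12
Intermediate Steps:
W = -192382 (W = (118267 - 68556) - 242093 = 49711 - 242093 = -192382)
l = -1244651948452549/7626 (l = -407498*(400528 + 101855/(-15252)) = -407498*(400528 + 101855*(-1/15252)) = -407498*(400528 - 101855/15252) = -407498*6108751201/15252 = -1244651948452549/7626 ≈ -1.6321e+11)
1/(l + W) = 1/(-1244651948452549/7626 - 192382) = 1/(-1244653415557681/7626) = -7626/1244653415557681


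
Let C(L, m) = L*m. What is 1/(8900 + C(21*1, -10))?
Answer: 1/8690 ≈ 0.00011507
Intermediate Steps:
1/(8900 + C(21*1, -10)) = 1/(8900 + (21*1)*(-10)) = 1/(8900 + 21*(-10)) = 1/(8900 - 210) = 1/8690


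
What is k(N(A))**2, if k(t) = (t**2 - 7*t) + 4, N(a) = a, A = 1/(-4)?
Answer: 8649/256 ≈ 33.785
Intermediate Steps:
A = -1/4 ≈ -0.25000
k(t) = 4 + t**2 - 7*t
k(N(A))**2 = (4 + (-1/4)**2 - 7*(-1/4))**2 = (4 + 1/16 + 7/4)**2 = (93/16)**2 = 8649/256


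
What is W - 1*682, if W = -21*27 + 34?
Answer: -1215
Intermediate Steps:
W = -533 (W = -567 + 34 = -533)
W - 1*682 = -533 - 1*682 = -533 - 682 = -1215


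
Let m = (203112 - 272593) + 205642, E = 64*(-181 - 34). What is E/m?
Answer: -13760/136161 ≈ -0.10106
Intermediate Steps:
E = -13760 (E = 64*(-215) = -13760)
m = 136161 (m = -69481 + 205642 = 136161)
E/m = -13760/136161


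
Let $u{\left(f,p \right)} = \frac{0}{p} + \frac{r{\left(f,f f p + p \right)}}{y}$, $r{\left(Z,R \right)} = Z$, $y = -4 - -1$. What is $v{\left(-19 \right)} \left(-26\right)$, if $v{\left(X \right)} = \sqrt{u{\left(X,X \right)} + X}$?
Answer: $- \frac{26 i \sqrt{114}}{3} \approx - 92.535 i$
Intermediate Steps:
$y = -3$ ($y = -4 + 1 = -3$)
$u{\left(f,p \right)} = - \frac{f}{3}$ ($u{\left(f,p \right)} = \frac{0}{p} + \frac{f}{-3} = 0 + f \left(- \frac{1}{3}\right) = 0 - \frac{f}{3} = - \frac{f}{3}$)
$v{\left(X \right)} = \frac{\sqrt{6} \sqrt{X}}{3}$ ($v{\left(X \right)} = \sqrt{- \frac{X}{3} + X} = \sqrt{\frac{2 X}{3}} = \frac{\sqrt{6} \sqrt{X}}{3}$)
$v{\left(-19 \right)} \left(-26\right) = \frac{\sqrt{6} \sqrt{-19}}{3} \left(-26\right) = \frac{\sqrt{6} i \sqrt{19}}{3} \left(-26\right) = \frac{i \sqrt{114}}{3} \left(-26\right) = - \frac{26 i \sqrt{114}}{3}$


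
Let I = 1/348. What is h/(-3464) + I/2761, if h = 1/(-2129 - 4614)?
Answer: 50245/46369384584 ≈ 1.0836e-6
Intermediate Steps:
I = 1/348 ≈ 0.0028736
h = -1/6743 (h = 1/(-6743) = -1/6743 ≈ -0.00014830)
h/(-3464) + I/2761 = -1/6743/(-3464) + (1/348)/2761 = -1/6743*(-1/3464) + (1/348)*(1/2761) = 1/23357752 + 1/960828 = 50245/46369384584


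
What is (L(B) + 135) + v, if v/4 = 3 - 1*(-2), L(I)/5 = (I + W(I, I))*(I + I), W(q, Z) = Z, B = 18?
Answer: 6635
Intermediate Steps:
L(I) = 20*I² (L(I) = 5*((I + I)*(I + I)) = 5*((2*I)*(2*I)) = 5*(4*I²) = 20*I²)
v = 20 (v = 4*(3 - 1*(-2)) = 4*(3 + 2) = 4*5 = 20)
(L(B) + 135) + v = (20*18² + 135) + 20 = (20*324 + 135) + 20 = (6480 + 135) + 20 = 6615 + 20 = 6635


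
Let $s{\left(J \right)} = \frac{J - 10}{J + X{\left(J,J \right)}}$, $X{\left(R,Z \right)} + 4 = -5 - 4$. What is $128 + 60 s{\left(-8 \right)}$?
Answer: $\frac{1256}{7} \approx 179.43$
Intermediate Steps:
$X{\left(R,Z \right)} = -13$ ($X{\left(R,Z \right)} = -4 - 9 = -13$)
$s{\left(J \right)} = \frac{-10 + J}{-13 + J}$ ($s{\left(J \right)} = \frac{J - 10}{J - 13} = \frac{-10 + J}{-13 + J}$)
$128 + 60 s{\left(-8 \right)} = 128 + 60 \frac{-10 - 8}{-13 - 8} = 128 + 60 \frac{1}{-21} \left(-18\right) = 128 + 60 \left(\left(- \frac{1}{21}\right) \left(-18\right)\right) = 128 + 60 \cdot \frac{6}{7} = 128 + \frac{360}{7} = \frac{1256}{7}$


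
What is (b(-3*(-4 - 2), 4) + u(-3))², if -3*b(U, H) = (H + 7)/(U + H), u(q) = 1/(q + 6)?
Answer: 1/36 ≈ 0.027778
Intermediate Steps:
u(q) = 1/(6 + q)
b(U, H) = -(7 + H)/(3*(H + U)) (b(U, H) = -(H + 7)/(3*(U + H)) = -(7 + H)/(3*(H + U)))
(b(-3*(-4 - 2), 4) + u(-3))² = ((-7 - 1*4)/(3*(4 - 3*(-4 - 2))) + 1/(6 - 3))² = ((-7 - 4)/(3*(4 - 3*(-6))) + 1/3)² = ((⅓)*(-11)/(4 + 18) + ⅓)² = ((⅓)*(-11)/22 + ⅓)² = ((⅓)*(1/22)*(-11) + ⅓)² = (-⅙ + ⅓)² = (⅙)² = 1/36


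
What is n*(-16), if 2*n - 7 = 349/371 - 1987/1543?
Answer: -30468008/572453 ≈ -53.224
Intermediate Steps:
n = 3808501/1144906 (n = 7/2 + (349/371 - 1987/1543)/2 = 7/2 + (½)*(-198670/572453) = 7/2 - 99335/572453 = 3808501/1144906 ≈ 3.3265)
n*(-16) = (3808501/1144906)*(-16) = -30468008/572453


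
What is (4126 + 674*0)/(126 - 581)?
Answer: -4126/455 ≈ -9.0681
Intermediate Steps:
(4126 + 674*0)/(126 - 581) = (4126 + 0)/(-455) = 4126*(-1/455) = -4126/455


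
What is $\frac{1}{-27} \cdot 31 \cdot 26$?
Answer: $- \frac{806}{27} \approx -29.852$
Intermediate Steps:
$\frac{1}{-27} \cdot 31 \cdot 26 = \left(- \frac{1}{27}\right) 31 \cdot 26 = \left(- \frac{31}{27}\right) 26 = - \frac{806}{27}$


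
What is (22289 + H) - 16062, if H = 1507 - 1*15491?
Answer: -7757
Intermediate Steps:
H = -13984 (H = 1507 - 15491 = -13984)
(22289 + H) - 16062 = (22289 - 13984) - 16062 = 8305 - 16062 = -7757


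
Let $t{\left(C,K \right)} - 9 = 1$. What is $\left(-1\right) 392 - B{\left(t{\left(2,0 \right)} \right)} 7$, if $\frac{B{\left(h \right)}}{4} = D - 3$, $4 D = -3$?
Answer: $-287$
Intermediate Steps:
$D = - \frac{3}{4}$ ($D = \frac{1}{4} \left(-3\right) = - \frac{3}{4} \approx -0.75$)
$t{\left(C,K \right)} = 10$ ($t{\left(C,K \right)} = 9 + 1 = 10$)
$B{\left(h \right)} = -15$ ($B{\left(h \right)} = 4 \left(- \frac{3}{4} - 3\right) = 4 \left(- \frac{15}{4}\right) = -15$)
$\left(-1\right) 392 - B{\left(t{\left(2,0 \right)} \right)} 7 = \left(-1\right) 392 - \left(-15\right) 7 = -392 - -105 = -392 + 105 = -287$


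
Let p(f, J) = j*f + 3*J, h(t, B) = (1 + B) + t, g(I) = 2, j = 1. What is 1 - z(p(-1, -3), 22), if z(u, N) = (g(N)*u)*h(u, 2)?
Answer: -139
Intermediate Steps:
h(t, B) = 1 + B + t
p(f, J) = f + 3*J (p(f, J) = 1*f + 3*J = f + 3*J)
z(u, N) = 2*u*(3 + u) (z(u, N) = (2*u)*(1 + 2 + u) = (2*u)*(3 + u) = 2*u*(3 + u))
1 - z(p(-1, -3), 22) = 1 - 2*(-1 + 3*(-3))*(3 + (-1 + 3*(-3))) = 1 - 2*(-1 - 9)*(3 + (-1 - 9)) = 1 - 2*(-10)*(3 - 10) = 1 - 2*(-10)*(-7) = 1 - 1*140 = 1 - 140 = -139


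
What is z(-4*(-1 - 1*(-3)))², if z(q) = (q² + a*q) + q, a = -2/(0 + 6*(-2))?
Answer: 26896/9 ≈ 2988.4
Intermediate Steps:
a = ⅙ (a = -2/(0 - 12) = -2/(-12) = -2*(-1/12) = ⅙ ≈ 0.16667)
z(q) = q² + 7*q/6 (z(q) = (q² + q/6) + q = q² + 7*q/6)
z(-4*(-1 - 1*(-3)))² = ((-4*(-1 - 1*(-3)))*(7 + 6*(-4*(-1 - 1*(-3))))/6)² = ((-4*(-1 + 3))*(7 + 6*(-4*(-1 + 3)))/6)² = ((-4*2)*(7 + 6*(-4*2))/6)² = ((⅙)*(-8)*(7 + 6*(-8)))² = ((⅙)*(-8)*(7 - 48))² = ((⅙)*(-8)*(-41))² = (164/3)² = 26896/9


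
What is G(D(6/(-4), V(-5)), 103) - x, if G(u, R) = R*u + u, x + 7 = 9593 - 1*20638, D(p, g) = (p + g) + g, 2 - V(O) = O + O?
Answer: 13392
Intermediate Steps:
V(O) = 2 - 2*O (V(O) = 2 - (O + O) = 2 - 2*O)
D(p, g) = p + 2*g (D(p, g) = (g + p) + g = p + 2*g)
x = -11052 (x = -7 + (9593 - 1*20638) = -7 + (9593 - 20638) = -7 - 11045 = -11052)
G(u, R) = u + R*u
G(D(6/(-4), V(-5)), 103) - x = (6/(-4) + 2*(2 - 2*(-5)))*(1 + 103) - 1*(-11052) = (6*(-¼) + 2*(2 + 10))*104 + 11052 = (-3/2 + 2*12)*104 + 11052 = (-3/2 + 24)*104 + 11052 = (45/2)*104 + 11052 = 2340 + 11052 = 13392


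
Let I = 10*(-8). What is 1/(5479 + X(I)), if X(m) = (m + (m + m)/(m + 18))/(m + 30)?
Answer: 31/169897 ≈ 0.00018246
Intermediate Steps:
I = -80
X(m) = (m + 2*m/(18 + m))/(30 + m) (X(m) = (m + (2*m)/(18 + m))/(30 + m) = (m + 2*m/(18 + m))/(30 + m))
1/(5479 + X(I)) = 1/(5479 - 80*(20 - 80)/(540 + (-80)² + 48*(-80))) = 1/(5479 - 80*(-60)/(540 + 6400 - 3840)) = 1/(5479 - 80*(-60)/3100) = 1/(5479 - 80*1/3100*(-60)) = 1/(5479 + 48/31) = 1/(169897/31) = 31/169897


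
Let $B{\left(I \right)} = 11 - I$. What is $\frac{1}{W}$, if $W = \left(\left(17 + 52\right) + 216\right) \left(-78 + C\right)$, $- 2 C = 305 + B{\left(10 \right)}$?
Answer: $- \frac{1}{65835} \approx -1.5189 \cdot 10^{-5}$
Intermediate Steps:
$C = -153$ ($C = - \frac{305 + \left(11 - 10\right)}{2} = - \frac{305 + 1}{2} = \left(- \frac{1}{2}\right) 306 = -153$)
$W = -65835$ ($W = \left(\left(17 + 52\right) + 216\right) \left(-78 - 153\right) = \left(69 + 216\right) \left(-231\right) = 285 \left(-231\right) = -65835$)
$\frac{1}{W} = \frac{1}{-65835} = - \frac{1}{65835}$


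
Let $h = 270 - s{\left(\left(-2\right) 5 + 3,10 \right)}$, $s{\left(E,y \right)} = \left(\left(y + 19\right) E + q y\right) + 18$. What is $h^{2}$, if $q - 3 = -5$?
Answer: $225625$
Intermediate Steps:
$q = -2$ ($q = 3 - 5 = -2$)
$s{\left(E,y \right)} = 18 - 2 y + E \left(19 + y\right)$ ($s{\left(E,y \right)} = \left(\left(y + 19\right) E - 2 y\right) + 18 = \left(\left(19 + y\right) E - 2 y\right) + 18 = \left(E \left(19 + y\right) - 2 y\right) + 18 = \left(- 2 y + E \left(19 + y\right)\right) + 18 = 18 - 2 y + E \left(19 + y\right)$)
$h = 475$ ($h = 270 - \left(18 - 20 + 19 \left(\left(-2\right) 5 + 3\right) + \left(\left(-2\right) 5 + 3\right) 10\right) = 270 - \left(18 - 20 + 19 \left(-10 + 3\right) + \left(-10 + 3\right) 10\right) = 270 - \left(18 - 20 + 19 \left(-7\right) - 70\right) = 270 - \left(18 - 20 - 133 - 70\right) = 270 - -205 = 270 + 205 = 475$)
$h^{2} = 475^{2} = 225625$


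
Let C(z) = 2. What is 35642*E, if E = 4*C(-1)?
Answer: 285136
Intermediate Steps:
E = 8 (E = 4*2 = 8)
35642*E = 35642*8 = 285136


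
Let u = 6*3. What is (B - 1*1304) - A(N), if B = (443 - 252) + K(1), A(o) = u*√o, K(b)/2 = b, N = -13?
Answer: -1111 - 18*I*√13 ≈ -1111.0 - 64.9*I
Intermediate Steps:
u = 18
K(b) = 2*b
A(o) = 18*√o
B = 193 (B = (443 - 252) + 2*1 = 191 + 2 = 193)
(B - 1*1304) - A(N) = (193 - 1*1304) - 18*√(-13) = (193 - 1304) - 18*I*√13 = -1111 - 18*I*√13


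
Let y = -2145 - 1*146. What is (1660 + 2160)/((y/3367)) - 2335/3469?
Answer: -44623419345/7947479 ≈ -5614.8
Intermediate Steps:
y = -2291 (y = -2145 - 146 = -2291)
(1660 + 2160)/((y/3367)) - 2335/3469 = (1660 + 2160)/((-2291/3367)) - 2335/3469 = 3820/((-2291*1/3367)) - 2335*1/3469 = 3820/(-2291/3367) - 2335/3469 = 3820*(-3367/2291) - 2335/3469 = -12861940/2291 - 2335/3469 = -44623419345/7947479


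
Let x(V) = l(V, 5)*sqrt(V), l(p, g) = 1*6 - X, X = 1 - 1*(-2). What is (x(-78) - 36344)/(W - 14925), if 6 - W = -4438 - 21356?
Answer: -36344/10875 + I*sqrt(78)/3625 ≈ -3.342 + 0.0024363*I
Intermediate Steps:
X = 3 (X = 1 + 2 = 3)
l(p, g) = 3 (l(p, g) = 1*6 - 1*3 = 6 - 3 = 3)
x(V) = 3*sqrt(V)
W = 25800 (W = 6 - (-4438 - 21356) = 6 - 1*(-25794) = 6 + 25794 = 25800)
(x(-78) - 36344)/(W - 14925) = (3*sqrt(-78) - 36344)/(25800 - 14925) = (3*(I*sqrt(78)) - 36344)/10875 = (3*I*sqrt(78) - 36344)*(1/10875) = (-36344 + 3*I*sqrt(78))*(1/10875) = -36344/10875 + I*sqrt(78)/3625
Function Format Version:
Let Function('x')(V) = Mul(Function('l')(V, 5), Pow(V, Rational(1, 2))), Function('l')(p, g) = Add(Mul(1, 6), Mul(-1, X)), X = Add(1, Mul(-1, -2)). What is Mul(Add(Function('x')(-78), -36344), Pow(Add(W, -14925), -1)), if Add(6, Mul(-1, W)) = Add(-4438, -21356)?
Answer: Add(Rational(-36344, 10875), Mul(Rational(1, 3625), I, Pow(78, Rational(1, 2)))) ≈ Add(-3.3420, Mul(0.0024363, I))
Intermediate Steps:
X = 3 (X = Add(1, 2) = 3)
Function('l')(p, g) = 3 (Function('l')(p, g) = Add(Mul(1, 6), Mul(-1, 3)) = Add(6, -3) = 3)
Function('x')(V) = Mul(3, Pow(V, Rational(1, 2)))
W = 25800 (W = Add(6, Mul(-1, Add(-4438, -21356))) = Add(6, Mul(-1, -25794)) = Add(6, 25794) = 25800)
Mul(Add(Function('x')(-78), -36344), Pow(Add(W, -14925), -1)) = Mul(Add(Mul(3, Pow(-78, Rational(1, 2))), -36344), Pow(Add(25800, -14925), -1)) = Mul(Add(Mul(3, Mul(I, Pow(78, Rational(1, 2)))), -36344), Pow(10875, -1)) = Mul(Add(Mul(3, I, Pow(78, Rational(1, 2))), -36344), Rational(1, 10875)) = Mul(Add(-36344, Mul(3, I, Pow(78, Rational(1, 2)))), Rational(1, 10875)) = Add(Rational(-36344, 10875), Mul(Rational(1, 3625), I, Pow(78, Rational(1, 2))))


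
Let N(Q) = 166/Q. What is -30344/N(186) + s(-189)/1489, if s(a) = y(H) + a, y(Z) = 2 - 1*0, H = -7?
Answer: -4201961609/123587 ≈ -34000.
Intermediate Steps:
y(Z) = 2 (y(Z) = 2 + 0 = 2)
s(a) = 2 + a
-30344/N(186) + s(-189)/1489 = -30344/(166/186) + (2 - 189)/1489 = -30344/(166*(1/186)) - 187*1/1489 = -30344/83/93 - 187/1489 = -30344*93/83 - 187/1489 = -2821992/83 - 187/1489 = -4201961609/123587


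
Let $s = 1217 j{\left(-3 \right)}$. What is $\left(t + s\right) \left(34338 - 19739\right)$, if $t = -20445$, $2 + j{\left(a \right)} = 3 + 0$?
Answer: $-280709572$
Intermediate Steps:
$j{\left(a \right)} = 1$ ($j{\left(a \right)} = -2 + \left(3 + 0\right) = -2 + 3 = 1$)
$s = 1217$ ($s = 1217 \cdot 1 = 1217$)
$\left(t + s\right) \left(34338 - 19739\right) = \left(-20445 + 1217\right) \left(34338 - 19739\right) = \left(-19228\right) 14599 = -280709572$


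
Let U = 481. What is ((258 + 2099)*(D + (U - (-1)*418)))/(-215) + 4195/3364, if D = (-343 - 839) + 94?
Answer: 1499473097/723260 ≈ 2073.2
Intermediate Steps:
D = -1088 (D = -1182 + 94 = -1088)
((258 + 2099)*(D + (U - (-1)*418)))/(-215) + 4195/3364 = ((258 + 2099)*(-1088 + (481 - (-1)*418)))/(-215) + 4195/3364 = (2357*(-1088 + (481 - 1*(-418))))*(-1/215) + 4195*(1/3364) = (2357*(-1088 + (481 + 418)))*(-1/215) + 4195/3364 = (2357*(-1088 + 899))*(-1/215) + 4195/3364 = (2357*(-189))*(-1/215) + 4195/3364 = -445473*(-1/215) + 4195/3364 = 445473/215 + 4195/3364 = 1499473097/723260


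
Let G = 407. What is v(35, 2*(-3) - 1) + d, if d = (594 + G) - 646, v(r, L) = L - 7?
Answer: 341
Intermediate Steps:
v(r, L) = -7 + L
d = 355 (d = (594 + 407) - 646 = 1001 - 646 = 355)
v(35, 2*(-3) - 1) + d = (-7 + (2*(-3) - 1)) + 355 = (-7 + (-6 - 1)) + 355 = (-7 - 7) + 355 = -14 + 355 = 341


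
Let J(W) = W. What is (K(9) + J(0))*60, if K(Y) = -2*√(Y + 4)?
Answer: -120*√13 ≈ -432.67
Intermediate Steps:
K(Y) = -2*√(4 + Y)
(K(9) + J(0))*60 = (-2*√(4 + 9) + 0)*60 = (-2*√13 + 0)*60 = -2*√13*60 = -120*√13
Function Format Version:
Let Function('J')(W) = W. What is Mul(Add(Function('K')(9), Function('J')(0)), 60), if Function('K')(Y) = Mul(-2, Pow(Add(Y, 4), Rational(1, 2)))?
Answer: Mul(-120, Pow(13, Rational(1, 2))) ≈ -432.67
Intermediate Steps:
Function('K')(Y) = Mul(-2, Pow(Add(4, Y), Rational(1, 2)))
Mul(Add(Function('K')(9), Function('J')(0)), 60) = Mul(Add(Mul(-2, Pow(Add(4, 9), Rational(1, 2))), 0), 60) = Mul(Add(Mul(-2, Pow(13, Rational(1, 2))), 0), 60) = Mul(Mul(-2, Pow(13, Rational(1, 2))), 60) = Mul(-120, Pow(13, Rational(1, 2)))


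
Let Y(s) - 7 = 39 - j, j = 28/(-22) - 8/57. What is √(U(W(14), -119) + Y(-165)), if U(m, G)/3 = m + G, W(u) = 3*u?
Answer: I*√72173343/627 ≈ 13.549*I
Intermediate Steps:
j = -886/627 (j = 28*(-1/22) - 8*1/57 = -14/11 - 8/57 = -886/627 ≈ -1.4131)
Y(s) = 29728/627 (Y(s) = 7 + (39 - 1*(-886/627)) = 7 + (39 + 886/627) = 7 + 25339/627 = 29728/627)
U(m, G) = 3*G + 3*m (U(m, G) = 3*(m + G) = 3*(G + m) = 3*G + 3*m)
√(U(W(14), -119) + Y(-165)) = √((3*(-119) + 3*(3*14)) + 29728/627) = √((-357 + 3*42) + 29728/627) = √((-357 + 126) + 29728/627) = √(-231 + 29728/627) = √(-115109/627) = I*√72173343/627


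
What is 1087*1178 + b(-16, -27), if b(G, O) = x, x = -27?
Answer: 1280459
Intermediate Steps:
b(G, O) = -27
1087*1178 + b(-16, -27) = 1087*1178 - 27 = 1280486 - 27 = 1280459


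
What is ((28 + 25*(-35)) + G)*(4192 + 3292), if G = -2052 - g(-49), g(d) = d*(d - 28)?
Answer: -49933248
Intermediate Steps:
g(d) = d*(-28 + d)
G = -5825 (G = -2052 - (-49)*(-28 - 49) = -2052 - (-49)*(-77) = -2052 - 1*3773 = -2052 - 3773 = -5825)
((28 + 25*(-35)) + G)*(4192 + 3292) = ((28 + 25*(-35)) - 5825)*(4192 + 3292) = ((28 - 875) - 5825)*7484 = (-847 - 5825)*7484 = -6672*7484 = -49933248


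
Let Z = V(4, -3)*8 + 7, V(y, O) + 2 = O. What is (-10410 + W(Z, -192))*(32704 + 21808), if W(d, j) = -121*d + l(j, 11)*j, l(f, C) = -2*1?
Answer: -328870896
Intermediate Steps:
V(y, O) = -2 + O
l(f, C) = -2
Z = -33 (Z = (-2 - 3)*8 + 7 = -5*8 + 7 = -40 + 7 = -33)
W(d, j) = -121*d - 2*j
(-10410 + W(Z, -192))*(32704 + 21808) = (-10410 + (-121*(-33) - 2*(-192)))*(32704 + 21808) = (-10410 + (3993 + 384))*54512 = (-10410 + 4377)*54512 = -6033*54512 = -328870896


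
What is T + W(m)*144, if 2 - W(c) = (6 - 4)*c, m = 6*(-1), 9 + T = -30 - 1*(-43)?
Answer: 2020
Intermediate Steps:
T = 4 (T = -9 + (-30 - 1*(-43)) = -9 + (-30 + 43) = -9 + 13 = 4)
m = -6
W(c) = 2 - 2*c (W(c) = 2 - (6 - 4)*c = 2 - 2*c)
T + W(m)*144 = 4 + (2 - 2*(-6))*144 = 4 + (2 + 12)*144 = 4 + 14*144 = 4 + 2016 = 2020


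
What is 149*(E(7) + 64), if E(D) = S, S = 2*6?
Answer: 11324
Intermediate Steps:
S = 12
E(D) = 12
149*(E(7) + 64) = 149*(12 + 64) = 149*76 = 11324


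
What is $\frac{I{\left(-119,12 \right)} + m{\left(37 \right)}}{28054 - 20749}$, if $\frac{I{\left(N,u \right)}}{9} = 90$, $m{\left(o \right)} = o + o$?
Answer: $\frac{884}{7305} \approx 0.12101$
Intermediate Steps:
$m{\left(o \right)} = 2 o$
$I{\left(N,u \right)} = 810$ ($I{\left(N,u \right)} = 9 \cdot 90 = 810$)
$\frac{I{\left(-119,12 \right)} + m{\left(37 \right)}}{28054 - 20749} = \frac{810 + 2 \cdot 37}{28054 - 20749} = \frac{810 + 74}{7305} = 884 \cdot \frac{1}{7305} = \frac{884}{7305}$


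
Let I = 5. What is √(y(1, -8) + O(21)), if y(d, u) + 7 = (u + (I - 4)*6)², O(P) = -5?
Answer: 2*I*√2 ≈ 2.8284*I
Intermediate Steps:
y(d, u) = -7 + (6 + u)² (y(d, u) = -7 + (u + (5 - 4)*6)² = -7 + (u + 1*6)² = -7 + (u + 6)² = -7 + (6 + u)²)
√(y(1, -8) + O(21)) = √((-7 + (6 - 8)²) - 5) = √((-7 + (-2)²) - 5) = √((-7 + 4) - 5) = √(-3 - 5) = √(-8) = 2*I*√2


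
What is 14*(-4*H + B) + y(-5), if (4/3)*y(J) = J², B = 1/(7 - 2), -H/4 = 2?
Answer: 9391/20 ≈ 469.55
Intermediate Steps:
H = -8 (H = -4*2 = -8)
B = ⅕ (B = 1/5 = ⅕ ≈ 0.20000)
y(J) = 3*J²/4
14*(-4*H + B) + y(-5) = 14*(-4*(-8) + ⅕) + (¾)*(-5)² = 14*(32 + ⅕) + (¾)*25 = 14*(161/5) + 75/4 = 2254/5 + 75/4 = 9391/20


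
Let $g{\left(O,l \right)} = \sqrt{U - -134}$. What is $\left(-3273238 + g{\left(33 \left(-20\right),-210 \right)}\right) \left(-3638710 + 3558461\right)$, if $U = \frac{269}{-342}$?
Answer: $262674076262 - \frac{80249 \sqrt{1731242}}{114} \approx 2.6267 \cdot 10^{11}$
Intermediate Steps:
$U = - \frac{269}{342}$ ($U = 269 \left(- \frac{1}{342}\right) = - \frac{269}{342} \approx -0.78655$)
$g{\left(O,l \right)} = \frac{\sqrt{1731242}}{114}$ ($g{\left(O,l \right)} = \sqrt{- \frac{269}{342} - -134} = \sqrt{- \frac{269}{342} + \left(-15 + 149\right)} = \sqrt{- \frac{269}{342} + 134} = \sqrt{\frac{45559}{342}} = \frac{\sqrt{1731242}}{114}$)
$\left(-3273238 + g{\left(33 \left(-20\right),-210 \right)}\right) \left(-3638710 + 3558461\right) = \left(-3273238 + \frac{\sqrt{1731242}}{114}\right) \left(-3638710 + 3558461\right) = \left(-3273238 + \frac{\sqrt{1731242}}{114}\right) \left(-80249\right) = 262674076262 - \frac{80249 \sqrt{1731242}}{114}$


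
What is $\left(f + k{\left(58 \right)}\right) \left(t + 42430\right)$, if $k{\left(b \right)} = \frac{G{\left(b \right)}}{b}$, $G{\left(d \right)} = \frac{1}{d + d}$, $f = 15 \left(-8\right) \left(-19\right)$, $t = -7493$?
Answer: $\frac{535928025017}{6728} \approx 7.9656 \cdot 10^{7}$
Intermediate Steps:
$f = 2280$ ($f = \left(-120\right) \left(-19\right) = 2280$)
$G{\left(d \right)} = \frac{1}{2 d}$
$k{\left(b \right)} = \frac{1}{2 b^{2}}$ ($k{\left(b \right)} = \frac{\frac{1}{2} \frac{1}{b}}{b} = \frac{1}{2 b^{2}}$)
$\left(f + k{\left(58 \right)}\right) \left(t + 42430\right) = \left(2280 + \frac{1}{2 \cdot 3364}\right) \left(-7493 + 42430\right) = \left(2280 + \frac{1}{2} \cdot \frac{1}{3364}\right) 34937 = \left(2280 + \frac{1}{6728}\right) 34937 = \frac{15339841}{6728} \cdot 34937 = \frac{535928025017}{6728}$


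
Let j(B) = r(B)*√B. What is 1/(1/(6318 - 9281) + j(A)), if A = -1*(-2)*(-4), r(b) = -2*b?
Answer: -2963/17980147713 - 280939808*I*√2/17980147713 ≈ -1.6479e-7 - 0.022097*I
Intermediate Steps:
A = -8 (A = 2*(-4) = -8)
j(B) = -2*B^(3/2) (j(B) = (-2*B)*√B = -2*B^(3/2))
1/(1/(6318 - 9281) + j(A)) = 1/(1/(6318 - 9281) - (-32)*I*√2) = 1/(1/(-2963) - (-32)*I*√2) = 1/(-1/2963 + 32*I*√2)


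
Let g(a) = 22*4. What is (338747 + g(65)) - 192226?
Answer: 146609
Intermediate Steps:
g(a) = 88
(338747 + g(65)) - 192226 = (338747 + 88) - 192226 = 338835 - 192226 = 146609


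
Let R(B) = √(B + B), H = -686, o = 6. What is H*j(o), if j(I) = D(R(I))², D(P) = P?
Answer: -8232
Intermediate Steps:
R(B) = √2*√B (R(B) = √(2*B) = √2*√B)
j(I) = 2*I (j(I) = (√2*√I)² = 2*I)
H*j(o) = -1372*6 = -686*12 = -8232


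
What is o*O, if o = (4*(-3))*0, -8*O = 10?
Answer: 0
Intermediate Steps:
O = -5/4 (O = -⅛*10 = -5/4 ≈ -1.2500)
o = 0 (o = -12*0 = 0)
o*O = 0*(-5/4) = 0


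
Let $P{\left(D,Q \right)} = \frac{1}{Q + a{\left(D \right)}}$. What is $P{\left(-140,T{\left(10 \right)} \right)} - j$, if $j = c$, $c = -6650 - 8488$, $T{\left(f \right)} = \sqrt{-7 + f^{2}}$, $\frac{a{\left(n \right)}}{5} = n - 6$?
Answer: $\frac{8065631636}{532807} - \frac{\sqrt{93}}{532807} \approx 15138.0$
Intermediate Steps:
$a{\left(n \right)} = -30 + 5 n$ ($a{\left(n \right)} = 5 \left(n - 6\right) = 5 \left(-6 + n\right) = -30 + 5 n$)
$P{\left(D,Q \right)} = \frac{1}{-30 + Q + 5 D}$ ($P{\left(D,Q \right)} = \frac{1}{Q + \left(-30 + 5 D\right)} = \frac{1}{-30 + Q + 5 D}$)
$c = -15138$ ($c = -6650 - 8488 = -15138$)
$j = -15138$
$P{\left(-140,T{\left(10 \right)} \right)} - j = \frac{1}{-30 + \sqrt{-7 + 10^{2}} + 5 \left(-140\right)} - -15138 = \frac{1}{-30 + \sqrt{-7 + 100} - 700} + 15138 = \frac{1}{-30 + \sqrt{93} - 700} + 15138 = \frac{1}{-730 + \sqrt{93}} + 15138 = 15138 + \frac{1}{-730 + \sqrt{93}}$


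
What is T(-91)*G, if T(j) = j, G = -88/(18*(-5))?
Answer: -4004/45 ≈ -88.978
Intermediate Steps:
G = 44/45 (G = -88/(-90) = -88*(-1/90) = 44/45 ≈ 0.97778)
T(-91)*G = -91*44/45 = -4004/45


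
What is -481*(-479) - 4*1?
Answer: 230395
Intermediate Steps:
-481*(-479) - 4*1 = 230399 - 4 = 230395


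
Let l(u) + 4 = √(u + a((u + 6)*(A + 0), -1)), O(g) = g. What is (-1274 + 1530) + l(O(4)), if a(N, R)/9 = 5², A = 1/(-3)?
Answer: 252 + √229 ≈ 267.13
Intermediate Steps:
A = -⅓ ≈ -0.33333
a(N, R) = 225 (a(N, R) = 9*5² = 9*25 = 225)
l(u) = -4 + √(225 + u) (l(u) = -4 + √(u + 225) = -4 + √(225 + u))
(-1274 + 1530) + l(O(4)) = (-1274 + 1530) + (-4 + √(225 + 4)) = 256 + (-4 + √229) = 252 + √229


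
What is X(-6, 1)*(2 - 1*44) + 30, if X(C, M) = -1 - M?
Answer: 114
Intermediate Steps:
X(-6, 1)*(2 - 1*44) + 30 = (-1 - 1*1)*(2 - 1*44) + 30 = (-1 - 1)*(2 - 44) + 30 = -2*(-42) + 30 = 84 + 30 = 114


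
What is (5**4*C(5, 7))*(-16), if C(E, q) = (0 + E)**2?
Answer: -250000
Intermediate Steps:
C(E, q) = E**2
(5**4*C(5, 7))*(-16) = (5**4*5**2)*(-16) = (625*25)*(-16) = 15625*(-16) = -250000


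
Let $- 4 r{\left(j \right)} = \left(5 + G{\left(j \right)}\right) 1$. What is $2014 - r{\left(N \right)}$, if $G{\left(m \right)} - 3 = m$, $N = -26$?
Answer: $\frac{4019}{2} \approx 2009.5$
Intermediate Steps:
$G{\left(m \right)} = 3 + m$
$r{\left(j \right)} = -2 - \frac{j}{4}$ ($r{\left(j \right)} = - \frac{\left(5 + \left(3 + j\right)\right) 1}{4} = - \frac{\left(8 + j\right) 1}{4} = - \frac{8 + j}{4} = -2 - \frac{j}{4}$)
$2014 - r{\left(N \right)} = 2014 - \left(-2 - - \frac{13}{2}\right) = 2014 - \left(-2 + \frac{13}{2}\right) = 2014 - \frac{9}{2} = \frac{4019}{2}$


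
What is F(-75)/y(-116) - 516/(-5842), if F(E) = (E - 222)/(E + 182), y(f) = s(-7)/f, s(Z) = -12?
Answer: -8358585/312547 ≈ -26.743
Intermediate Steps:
y(f) = -12/f
F(E) = (-222 + E)/(182 + E)
F(-75)/y(-116) - 516/(-5842) = ((-222 - 75)/(182 - 75))/((-12/(-116))) - 516/(-5842) = (-297/107)/((-12*(-1/116))) - 516*(-1/5842) = ((1/107)*(-297))/(3/29) + 258/2921 = -297/107*29/3 + 258/2921 = -2871/107 + 258/2921 = -8358585/312547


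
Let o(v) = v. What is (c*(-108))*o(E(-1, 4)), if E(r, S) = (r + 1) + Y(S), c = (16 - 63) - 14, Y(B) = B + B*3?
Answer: 105408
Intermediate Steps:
Y(B) = 4*B (Y(B) = B + 3*B = 4*B)
c = -61 (c = -47 - 14 = -61)
E(r, S) = 1 + r + 4*S (E(r, S) = (r + 1) + 4*S = (1 + r) + 4*S = 1 + r + 4*S)
(c*(-108))*o(E(-1, 4)) = (-61*(-108))*(1 - 1 + 4*4) = 6588*(1 - 1 + 16) = 6588*16 = 105408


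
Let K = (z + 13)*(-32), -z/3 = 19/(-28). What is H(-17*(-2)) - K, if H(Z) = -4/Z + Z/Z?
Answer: 57361/119 ≈ 482.03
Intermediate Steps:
z = 57/28 (z = -57/(-28) = -57*(-1)/28 = -3*(-19/28) = 57/28 ≈ 2.0357)
H(Z) = 1 - 4/Z (H(Z) = -4/Z + 1 = 1 - 4/Z)
K = -3368/7 (K = (57/28 + 13)*(-32) = (421/28)*(-32) = -3368/7 ≈ -481.14)
H(-17*(-2)) - K = (-4 - 17*(-2))/((-17*(-2))) - 1*(-3368/7) = (-4 + 34)/34 + 3368/7 = (1/34)*30 + 3368/7 = 15/17 + 3368/7 = 57361/119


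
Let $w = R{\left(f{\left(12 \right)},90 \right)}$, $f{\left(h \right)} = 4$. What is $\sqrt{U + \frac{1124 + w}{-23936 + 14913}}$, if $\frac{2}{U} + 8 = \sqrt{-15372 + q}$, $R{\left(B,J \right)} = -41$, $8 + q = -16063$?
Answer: $\frac{\sqrt{9023} \sqrt{\frac{-26710 + 1083 i \sqrt{31443}}{8 - i \sqrt{31443}}}}{9023} \approx 0.016193 - 0.34756 i$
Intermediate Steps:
$q = -16071$ ($q = -8 - 16063 = -16071$)
$w = -41$
$U = \frac{2}{-8 + i \sqrt{31443}}$ ($U = \frac{2}{-8 + \sqrt{-15372 - 16071}} = \frac{2}{-8 + \sqrt{-31443}} = \frac{2}{-8 + i \sqrt{31443}} \approx -0.00050782 - 0.011256 i$)
$\sqrt{U + \frac{1124 + w}{-23936 + 14913}} = \sqrt{\left(- \frac{16}{31507} - \frac{2 i \sqrt{31443}}{31507}\right) + \frac{1124 - 41}{-23936 + 14913}} = \sqrt{\left(- \frac{16}{31507} - \frac{2 i \sqrt{31443}}{31507}\right) + \frac{1083}{-9023}} = \sqrt{\left(- \frac{16}{31507} - \frac{2 i \sqrt{31443}}{31507}\right) + 1083 \left(- \frac{1}{9023}\right)} = \sqrt{\left(- \frac{16}{31507} - \frac{2 i \sqrt{31443}}{31507}\right) - \frac{1083}{9023}} = \sqrt{- \frac{4895207}{40612523} - \frac{2 i \sqrt{31443}}{31507}}$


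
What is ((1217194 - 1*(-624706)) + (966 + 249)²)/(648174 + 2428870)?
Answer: 3318125/3077044 ≈ 1.0783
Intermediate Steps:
((1217194 - 1*(-624706)) + (966 + 249)²)/(648174 + 2428870) = ((1217194 + 624706) + 1215²)/3077044 = (1841900 + 1476225)*(1/3077044) = 3318125*(1/3077044) = 3318125/3077044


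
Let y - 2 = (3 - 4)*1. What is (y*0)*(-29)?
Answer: 0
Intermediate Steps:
y = 1 (y = 2 + (3 - 4)*1 = 2 - 1*1 = 2 - 1 = 1)
(y*0)*(-29) = (1*0)*(-29) = 0*(-29) = 0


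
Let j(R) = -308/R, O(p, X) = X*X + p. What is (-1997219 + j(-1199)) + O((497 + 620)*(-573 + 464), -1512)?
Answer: 18221776/109 ≈ 1.6717e+5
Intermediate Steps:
O(p, X) = p + X² (O(p, X) = X² + p = p + X²)
(-1997219 + j(-1199)) + O((497 + 620)*(-573 + 464), -1512) = (-1997219 - 308/(-1199)) + ((497 + 620)*(-573 + 464) + (-1512)²) = (-1997219 - 308*(-1/1199)) + (1117*(-109) + 2286144) = (-1997219 + 28/109) + (-121753 + 2286144) = -217696843/109 + 2164391 = 18221776/109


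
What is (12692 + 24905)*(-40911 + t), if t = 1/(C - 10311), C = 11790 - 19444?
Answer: -27632521063252/17965 ≈ -1.5381e+9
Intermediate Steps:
C = -7654
t = -1/17965 (t = 1/(-7654 - 10311) = 1/(-17965) = -1/17965 ≈ -5.5664e-5)
(12692 + 24905)*(-40911 + t) = (12692 + 24905)*(-40911 - 1/17965) = 37597*(-734966116/17965) = -27632521063252/17965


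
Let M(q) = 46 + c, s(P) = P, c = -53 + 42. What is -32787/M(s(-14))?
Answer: -32787/35 ≈ -936.77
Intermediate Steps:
c = -11
M(q) = 35 (M(q) = 46 - 11 = 35)
-32787/M(s(-14)) = -32787/35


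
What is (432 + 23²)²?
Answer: 923521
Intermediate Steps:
(432 + 23²)² = (432 + 529)² = 961² = 923521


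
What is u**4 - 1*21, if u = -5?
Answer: 604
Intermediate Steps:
u**4 - 1*21 = (-5)**4 - 1*21 = 625 - 21 = 604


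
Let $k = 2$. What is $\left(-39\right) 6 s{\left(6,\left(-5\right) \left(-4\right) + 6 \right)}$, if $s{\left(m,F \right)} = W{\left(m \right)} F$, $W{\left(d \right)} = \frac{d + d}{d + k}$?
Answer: $-9126$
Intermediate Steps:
$W{\left(d \right)} = \frac{2 d}{2 + d}$ ($W{\left(d \right)} = \frac{d + d}{d + 2} = \frac{2 d}{2 + d}$)
$s{\left(m,F \right)} = \frac{2 F m}{2 + m}$ ($s{\left(m,F \right)} = \frac{2 m}{2 + m} F = \frac{2 F m}{2 + m}$)
$\left(-39\right) 6 s{\left(6,\left(-5\right) \left(-4\right) + 6 \right)} = \left(-39\right) 6 \cdot 2 \left(\left(-5\right) \left(-4\right) + 6\right) 6 \frac{1}{2 + 6} = - 234 \cdot 2 \left(20 + 6\right) 6 \cdot \frac{1}{8} = - 234 \cdot 2 \cdot 26 \cdot 6 \cdot \frac{1}{8} = \left(-234\right) 39 = -9126$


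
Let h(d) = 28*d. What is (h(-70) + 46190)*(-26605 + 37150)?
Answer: 466405350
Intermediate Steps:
(h(-70) + 46190)*(-26605 + 37150) = (28*(-70) + 46190)*(-26605 + 37150) = (-1960 + 46190)*10545 = 44230*10545 = 466405350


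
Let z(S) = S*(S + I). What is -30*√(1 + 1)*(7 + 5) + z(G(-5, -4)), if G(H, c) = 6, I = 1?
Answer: 42 - 360*√2 ≈ -467.12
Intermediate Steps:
z(S) = S*(1 + S) (z(S) = S*(S + 1) = S*(1 + S))
-30*√(1 + 1)*(7 + 5) + z(G(-5, -4)) = -30*√(1 + 1)*(7 + 5) + 6*(1 + 6) = -30*√2*12 + 6*7 = -360*√2 + 42 = 42 - 360*√2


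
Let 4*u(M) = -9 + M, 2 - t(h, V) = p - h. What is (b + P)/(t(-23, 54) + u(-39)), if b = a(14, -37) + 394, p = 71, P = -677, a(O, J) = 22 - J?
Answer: 28/13 ≈ 2.1538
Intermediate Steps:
t(h, V) = -69 + h (t(h, V) = 2 - (71 - h) = 2 + (-71 + h) = -69 + h)
u(M) = -9/4 + M/4 (u(M) = (-9 + M)/4 = -9/4 + M/4)
b = 453 (b = (22 - 1*(-37)) + 394 = (22 + 37) + 394 = 59 + 394 = 453)
(b + P)/(t(-23, 54) + u(-39)) = (453 - 677)/((-69 - 23) + (-9/4 + (¼)*(-39))) = -224/(-92 + (-9/4 - 39/4)) = -224/(-92 - 12) = -224/(-104) = -224*(-1/104) = 28/13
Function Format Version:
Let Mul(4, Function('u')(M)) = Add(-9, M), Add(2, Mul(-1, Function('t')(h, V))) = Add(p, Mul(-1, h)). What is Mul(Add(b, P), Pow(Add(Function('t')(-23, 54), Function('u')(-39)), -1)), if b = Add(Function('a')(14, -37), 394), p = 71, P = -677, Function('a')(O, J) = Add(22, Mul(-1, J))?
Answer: Rational(28, 13) ≈ 2.1538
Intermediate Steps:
Function('t')(h, V) = Add(-69, h) (Function('t')(h, V) = Add(2, Mul(-1, Add(71, Mul(-1, h)))) = Add(2, Add(-71, h)) = Add(-69, h))
Function('u')(M) = Add(Rational(-9, 4), Mul(Rational(1, 4), M)) (Function('u')(M) = Mul(Rational(1, 4), Add(-9, M)) = Add(Rational(-9, 4), Mul(Rational(1, 4), M)))
b = 453 (b = Add(Add(22, Mul(-1, -37)), 394) = Add(Add(22, 37), 394) = Add(59, 394) = 453)
Mul(Add(b, P), Pow(Add(Function('t')(-23, 54), Function('u')(-39)), -1)) = Mul(Add(453, -677), Pow(Add(Add(-69, -23), Add(Rational(-9, 4), Mul(Rational(1, 4), -39))), -1)) = Mul(-224, Pow(Add(-92, Add(Rational(-9, 4), Rational(-39, 4))), -1)) = Mul(-224, Pow(Add(-92, -12), -1)) = Mul(-224, Pow(-104, -1)) = Mul(-224, Rational(-1, 104)) = Rational(28, 13)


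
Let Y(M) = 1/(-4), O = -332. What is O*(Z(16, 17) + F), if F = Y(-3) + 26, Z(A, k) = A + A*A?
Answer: -98853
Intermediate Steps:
Y(M) = -1/4
Z(A, k) = A + A**2
F = 103/4 (F = -1/4 + 26 = 103/4 ≈ 25.750)
O*(Z(16, 17) + F) = -332*(16*(1 + 16) + 103/4) = -332*(16*17 + 103/4) = -332*(272 + 103/4) = -332*1191/4 = -98853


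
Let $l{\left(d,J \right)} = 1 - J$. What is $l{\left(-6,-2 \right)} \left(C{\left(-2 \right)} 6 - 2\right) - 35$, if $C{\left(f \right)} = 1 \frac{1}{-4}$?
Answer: $- \frac{91}{2} \approx -45.5$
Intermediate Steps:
$C{\left(f \right)} = - \frac{1}{4}$ ($C{\left(f \right)} = 1 \left(- \frac{1}{4}\right) = - \frac{1}{4}$)
$l{\left(-6,-2 \right)} \left(C{\left(-2 \right)} 6 - 2\right) - 35 = \left(1 - -2\right) \left(\left(- \frac{1}{4}\right) 6 - 2\right) - 35 = \left(1 + 2\right) \left(- \frac{3}{2} - 2\right) - 35 = 3 \left(- \frac{7}{2}\right) - 35 = - \frac{21}{2} - 35 = - \frac{91}{2}$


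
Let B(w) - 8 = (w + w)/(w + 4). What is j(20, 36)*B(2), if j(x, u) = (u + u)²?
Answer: 44928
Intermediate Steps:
j(x, u) = 4*u² (j(x, u) = (2*u)² = 4*u²)
B(w) = 8 + 2*w/(4 + w) (B(w) = 8 + (w + w)/(w + 4) = 8 + (2*w)/(4 + w) = 8 + 2*w/(4 + w))
j(20, 36)*B(2) = (4*36²)*(2*(16 + 5*2)/(4 + 2)) = (4*1296)*(2*(16 + 10)/6) = 5184*(2*(⅙)*26) = 5184*(26/3) = 44928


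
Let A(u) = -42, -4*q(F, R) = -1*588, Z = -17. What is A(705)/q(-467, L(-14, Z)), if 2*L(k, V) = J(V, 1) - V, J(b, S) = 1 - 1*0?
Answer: -2/7 ≈ -0.28571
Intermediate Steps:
J(b, S) = 1 (J(b, S) = 1 + 0 = 1)
L(k, V) = ½ - V/2 (L(k, V) = (1 - V)/2 = ½ - V/2)
q(F, R) = 147 (q(F, R) = -(-1)*588/4 = -¼*(-588) = 147)
A(705)/q(-467, L(-14, Z)) = -42/147 = -42*1/147 = -2/7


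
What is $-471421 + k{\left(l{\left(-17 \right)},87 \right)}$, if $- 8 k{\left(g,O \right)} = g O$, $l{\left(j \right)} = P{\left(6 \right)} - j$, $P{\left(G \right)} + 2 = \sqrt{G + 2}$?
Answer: $- \frac{3772673}{8} - \frac{87 \sqrt{2}}{4} \approx -4.7162 \cdot 10^{5}$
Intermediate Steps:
$P{\left(G \right)} = -2 + \sqrt{2 + G}$ ($P{\left(G \right)} = -2 + \sqrt{G + 2} = -2 + \sqrt{2 + G}$)
$l{\left(j \right)} = -2 - j + 2 \sqrt{2}$ ($l{\left(j \right)} = \left(-2 + \sqrt{2 + 6}\right) - j = \left(-2 + \sqrt{8}\right) - j = \left(-2 + 2 \sqrt{2}\right) - j = -2 - j + 2 \sqrt{2}$)
$k{\left(g,O \right)} = - \frac{O g}{8}$ ($k{\left(g,O \right)} = - \frac{g O}{8} = - \frac{O g}{8}$)
$-471421 + k{\left(l{\left(-17 \right)},87 \right)} = -471421 - \frac{87 \left(-2 - -17 + 2 \sqrt{2}\right)}{8} = -471421 - \frac{87 \left(-2 + 17 + 2 \sqrt{2}\right)}{8} = -471421 - \frac{87 \left(15 + 2 \sqrt{2}\right)}{8} = -471421 - \left(\frac{1305}{8} + \frac{87 \sqrt{2}}{4}\right) = - \frac{3772673}{8} - \frac{87 \sqrt{2}}{4}$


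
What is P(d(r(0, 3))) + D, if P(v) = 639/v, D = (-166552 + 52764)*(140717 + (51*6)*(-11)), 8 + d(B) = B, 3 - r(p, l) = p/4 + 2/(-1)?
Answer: -15628895801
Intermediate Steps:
r(p, l) = 5 - p/4 (r(p, l) = 3 - (p/4 + 2/(-1)) = 3 - (p*(¼) + 2*(-1)) = 3 - (p/4 - 2) = 3 - (-2 + p/4) = 3 + (2 - p/4) = 5 - p/4)
d(B) = -8 + B
D = -15628895588 (D = -113788*(140717 + 306*(-11)) = -113788*(140717 - 3366) = -113788*137351 = -15628895588)
P(d(r(0, 3))) + D = 639/(-8 + (5 - ¼*0)) - 15628895588 = 639/(-8 + (5 + 0)) - 15628895588 = 639/(-8 + 5) - 15628895588 = 639/(-3) - 15628895588 = 639*(-⅓) - 15628895588 = -213 - 15628895588 = -15628895801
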